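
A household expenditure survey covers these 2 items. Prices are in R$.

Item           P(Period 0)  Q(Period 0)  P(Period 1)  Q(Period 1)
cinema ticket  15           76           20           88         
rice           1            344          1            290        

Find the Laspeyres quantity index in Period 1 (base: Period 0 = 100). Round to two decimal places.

Laspeyres quantity index uses base-period prices as weights.
ΣP(Period 0)·Q(Period 1) = 15×88 + 1×290 = 1320 + 290 = 1610
ΣP(Period 0)·Q(Period 0) = 15×76 + 1×344 = 1140 + 344 = 1484
Index = 1610 / 1484 × 100 = 108.4906

108.49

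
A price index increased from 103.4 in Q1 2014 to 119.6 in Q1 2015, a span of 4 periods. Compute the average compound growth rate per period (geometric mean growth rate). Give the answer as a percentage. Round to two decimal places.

Growth factor = (119.6/103.4)^(1/4) = (1.156673)^(1/4) = 1.037057
Growth rate = 1.037057 − 1 = 0.037057 = 3.7057%

3.71%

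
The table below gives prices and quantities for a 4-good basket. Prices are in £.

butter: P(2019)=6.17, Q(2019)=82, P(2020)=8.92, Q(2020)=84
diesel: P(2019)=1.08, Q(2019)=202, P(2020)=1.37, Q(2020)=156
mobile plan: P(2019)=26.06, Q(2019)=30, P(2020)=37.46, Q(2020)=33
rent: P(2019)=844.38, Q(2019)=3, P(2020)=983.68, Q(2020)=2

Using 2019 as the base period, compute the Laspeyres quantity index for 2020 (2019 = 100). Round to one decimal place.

Laspeyres quantity index uses base-period prices as weights.
ΣP(2019)·Q(2020) = 6.17×84 + 1.08×156 + 26.06×33 + 844.38×2 = 518.28 + 168.48 + 859.98 + 1688.76 = 3235.5
ΣP(2019)·Q(2019) = 6.17×82 + 1.08×202 + 26.06×30 + 844.38×3 = 505.94 + 218.16 + 781.8 + 2533.14 = 4039.04
Index = 3235.5 / 4039.04 × 100 = 80.1057

80.1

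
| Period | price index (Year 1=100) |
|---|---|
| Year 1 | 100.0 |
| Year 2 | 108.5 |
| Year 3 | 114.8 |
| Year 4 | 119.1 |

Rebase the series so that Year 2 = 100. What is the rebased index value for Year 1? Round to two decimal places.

92.17

Rebased(Year 1) = 100.0 / 108.5 × 100 = 92.1659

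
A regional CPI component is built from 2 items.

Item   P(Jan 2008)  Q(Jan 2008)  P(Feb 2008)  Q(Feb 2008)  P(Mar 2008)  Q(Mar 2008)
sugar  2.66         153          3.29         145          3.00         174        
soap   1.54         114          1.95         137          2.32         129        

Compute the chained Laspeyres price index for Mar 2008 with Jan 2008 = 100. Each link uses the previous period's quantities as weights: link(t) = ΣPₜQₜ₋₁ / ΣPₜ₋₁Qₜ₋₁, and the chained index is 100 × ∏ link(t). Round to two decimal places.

Link Jan 2008→Feb 2008:
ΣP(Feb 2008)Q(Jan 2008) = 3.29×153 + 1.95×114 = 503.37 + 222.3 = 725.67
ΣP(Jan 2008)Q(Jan 2008) = 2.66×153 + 1.54×114 = 406.98 + 175.56 = 582.54
link = 725.67/582.54 = 1.245700
Link Feb 2008→Mar 2008:
ΣP(Mar 2008)Q(Feb 2008) = 3.00×145 + 2.32×137 = 435 + 317.84 = 752.84
ΣP(Feb 2008)Q(Feb 2008) = 3.29×145 + 1.95×137 = 477.05 + 267.15 = 744.2
link = 752.84/744.2 = 1.011610
Chained index = 100 × 1.245700 × 1.011610 = 126.0162

126.02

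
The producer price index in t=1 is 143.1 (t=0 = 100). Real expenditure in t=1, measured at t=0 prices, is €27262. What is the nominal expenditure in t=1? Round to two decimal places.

39011.92

Nominal = Real × (Index/100) = 27262 × (143.1/100)
        = 27262 × 1.431 = 39011.9220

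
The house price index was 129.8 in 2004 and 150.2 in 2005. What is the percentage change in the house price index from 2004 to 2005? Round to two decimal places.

Change = (150.2 − 129.8) / 129.8 × 100
       = 20.4 / 129.8 × 100 = 15.7165%

15.72%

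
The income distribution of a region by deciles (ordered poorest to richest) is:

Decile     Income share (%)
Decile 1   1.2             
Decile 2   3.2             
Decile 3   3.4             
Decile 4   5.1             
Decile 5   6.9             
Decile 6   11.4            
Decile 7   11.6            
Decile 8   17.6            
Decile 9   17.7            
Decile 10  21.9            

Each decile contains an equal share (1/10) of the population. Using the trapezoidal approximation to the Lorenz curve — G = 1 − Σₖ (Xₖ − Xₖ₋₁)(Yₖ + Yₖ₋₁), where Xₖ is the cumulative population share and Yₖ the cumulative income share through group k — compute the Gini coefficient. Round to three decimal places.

Cumulative income shares Yₖ: 0.0120, 0.0440, 0.0780, 0.1290, 0.1980, 0.3120, 0.4280, 0.6040, 0.7810, 1.0000
Σ (Xₖ−Xₖ₋₁)(Yₖ+Yₖ₋₁) = (1/10)(0.0120+0.0000) + (1/10)(0.0440+0.0120) + (1/10)(0.0780+0.0440) + (1/10)(0.1290+0.0780) + (1/10)(0.1980+0.1290) + (1/10)(0.3120+0.1980) + (1/10)(0.4280+0.3120) + (1/10)(0.6040+0.4280) + (1/10)(0.7810+0.6040) + (1/10)(1.0000+0.7810)
  = 0.0012 + 0.0056 + 0.0122 + 0.0207 + 0.0327 + 0.0510 + 0.0740 + 0.1032 + 0.1385 + 0.1781 = 0.6172
G = 1 − 0.6172 = 0.3828

0.383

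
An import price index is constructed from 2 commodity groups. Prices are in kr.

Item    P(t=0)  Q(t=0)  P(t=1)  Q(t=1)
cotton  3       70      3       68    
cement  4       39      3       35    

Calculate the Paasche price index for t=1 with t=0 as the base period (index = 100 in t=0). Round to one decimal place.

89.8

Paasche price index uses current-period quantities as weights.
ΣP(t=1)·Q(t=1) = 3×68 + 3×35 = 204 + 105 = 309
ΣP(t=0)·Q(t=1) = 3×68 + 4×35 = 204 + 140 = 344
Index = 309 / 344 × 100 = 89.8256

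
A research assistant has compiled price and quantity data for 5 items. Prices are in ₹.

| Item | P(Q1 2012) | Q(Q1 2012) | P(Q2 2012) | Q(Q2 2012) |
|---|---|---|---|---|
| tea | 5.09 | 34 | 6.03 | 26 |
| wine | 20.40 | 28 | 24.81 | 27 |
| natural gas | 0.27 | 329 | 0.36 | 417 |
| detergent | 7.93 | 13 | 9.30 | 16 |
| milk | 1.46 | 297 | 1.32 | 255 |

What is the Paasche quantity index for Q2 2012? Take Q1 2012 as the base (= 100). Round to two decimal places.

Paasche quantity index uses current-period prices as weights.
ΣP(Q2 2012)·Q(Q2 2012) = 6.03×26 + 24.81×27 + 0.36×417 + 9.30×16 + 1.32×255 = 156.78 + 669.87 + 150.12 + 148.8 + 336.6 = 1462.17
ΣP(Q2 2012)·Q(Q1 2012) = 6.03×34 + 24.81×28 + 0.36×329 + 9.30×13 + 1.32×297 = 205.02 + 694.68 + 118.44 + 120.9 + 392.04 = 1531.08
Index = 1462.17 / 1531.08 × 100 = 95.4993

95.50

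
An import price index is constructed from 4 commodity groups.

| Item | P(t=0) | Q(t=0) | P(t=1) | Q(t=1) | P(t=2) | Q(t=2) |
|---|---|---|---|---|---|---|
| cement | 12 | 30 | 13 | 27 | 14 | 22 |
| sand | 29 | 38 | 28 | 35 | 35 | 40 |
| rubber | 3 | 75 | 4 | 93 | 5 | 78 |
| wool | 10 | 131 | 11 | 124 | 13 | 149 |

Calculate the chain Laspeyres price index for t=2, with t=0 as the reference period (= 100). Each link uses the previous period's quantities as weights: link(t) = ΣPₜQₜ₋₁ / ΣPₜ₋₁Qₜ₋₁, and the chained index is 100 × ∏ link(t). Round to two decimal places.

Link t=0→t=1:
ΣP(t=1)Q(t=0) = 13×30 + 28×38 + 4×75 + 11×131 = 390 + 1064 + 300 + 1441 = 3195
ΣP(t=0)Q(t=0) = 12×30 + 29×38 + 3×75 + 10×131 = 360 + 1102 + 225 + 1310 = 2997
link = 3195/2997 = 1.066066
Link t=1→t=2:
ΣP(t=2)Q(t=1) = 14×27 + 35×35 + 5×93 + 13×124 = 378 + 1225 + 465 + 1612 = 3680
ΣP(t=1)Q(t=1) = 13×27 + 28×35 + 4×93 + 11×124 = 351 + 980 + 372 + 1364 = 3067
link = 3680/3067 = 1.199870
Chained index = 100 × 1.066066 × 1.199870 = 127.9140

127.91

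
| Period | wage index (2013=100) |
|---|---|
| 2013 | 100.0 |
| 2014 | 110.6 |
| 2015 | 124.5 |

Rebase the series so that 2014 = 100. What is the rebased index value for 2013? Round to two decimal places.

Rebased(2013) = 100.0 / 110.6 × 100 = 90.4159

90.42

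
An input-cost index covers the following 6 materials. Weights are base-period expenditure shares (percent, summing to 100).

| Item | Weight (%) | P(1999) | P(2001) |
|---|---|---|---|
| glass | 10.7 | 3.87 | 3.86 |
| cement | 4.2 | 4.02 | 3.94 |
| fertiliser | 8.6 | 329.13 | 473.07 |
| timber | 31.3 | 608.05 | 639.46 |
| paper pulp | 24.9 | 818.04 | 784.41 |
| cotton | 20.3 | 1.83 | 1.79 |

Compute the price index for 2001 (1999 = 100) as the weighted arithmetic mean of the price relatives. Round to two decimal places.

103.80

glass: 10.7 × (3.86/3.87) = 10.7 × 0.997416 = 10.6724
cement: 4.2 × (3.94/4.02) = 4.2 × 0.980100 = 4.1164
fertiliser: 8.6 × (473.07/329.13) = 8.6 × 1.437335 = 12.3611
timber: 31.3 × (639.46/608.05) = 31.3 × 1.051657 = 32.9169
paper pulp: 24.9 × (784.41/818.04) = 24.9 × 0.958890 = 23.8763
cotton: 20.3 × (1.79/1.83) = 20.3 × 0.978142 = 19.8563
Index = Σ wᵢ·(p₁ᵢ/p₀ᵢ) = 10.6724 + 4.1164 + 12.3611 + 32.9169 + 23.8763 + 19.8563 = 103.7993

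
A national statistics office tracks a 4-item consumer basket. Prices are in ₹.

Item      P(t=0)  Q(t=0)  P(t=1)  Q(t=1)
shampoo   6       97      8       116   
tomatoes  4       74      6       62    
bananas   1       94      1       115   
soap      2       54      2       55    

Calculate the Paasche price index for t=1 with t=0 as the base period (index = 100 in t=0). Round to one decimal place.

Paasche price index uses current-period quantities as weights.
ΣP(t=1)·Q(t=1) = 8×116 + 6×62 + 1×115 + 2×55 = 928 + 372 + 115 + 110 = 1525
ΣP(t=0)·Q(t=1) = 6×116 + 4×62 + 1×115 + 2×55 = 696 + 248 + 115 + 110 = 1169
Index = 1525 / 1169 × 100 = 130.4534

130.5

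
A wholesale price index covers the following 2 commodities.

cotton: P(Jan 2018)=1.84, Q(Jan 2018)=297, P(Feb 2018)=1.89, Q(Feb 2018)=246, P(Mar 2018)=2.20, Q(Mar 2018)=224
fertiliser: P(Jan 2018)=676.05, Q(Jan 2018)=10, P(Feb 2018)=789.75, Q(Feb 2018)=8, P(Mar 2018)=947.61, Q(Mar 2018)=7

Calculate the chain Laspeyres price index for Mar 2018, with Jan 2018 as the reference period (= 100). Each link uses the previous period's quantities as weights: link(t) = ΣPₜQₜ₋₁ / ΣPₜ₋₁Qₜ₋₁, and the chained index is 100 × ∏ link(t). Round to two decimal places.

Link Jan 2018→Feb 2018:
ΣP(Feb 2018)Q(Jan 2018) = 1.89×297 + 789.75×10 = 561.33 + 7897.5 = 8458.83
ΣP(Jan 2018)Q(Jan 2018) = 1.84×297 + 676.05×10 = 546.48 + 6760.5 = 7306.98
link = 8458.83/7306.98 = 1.157637
Link Feb 2018→Mar 2018:
ΣP(Mar 2018)Q(Feb 2018) = 2.20×246 + 947.61×8 = 541.2 + 7580.88 = 8122.08
ΣP(Feb 2018)Q(Feb 2018) = 1.89×246 + 789.75×8 = 464.94 + 6318 = 6782.94
link = 8122.08/6782.94 = 1.197428
Chained index = 100 × 1.157637 × 1.197428 = 138.6187

138.62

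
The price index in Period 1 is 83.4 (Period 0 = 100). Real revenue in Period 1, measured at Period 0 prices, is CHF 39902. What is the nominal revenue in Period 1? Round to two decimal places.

Nominal = Real × (Index/100) = 39902 × (83.4/100)
        = 39902 × 0.834 = 33278.2680

33278.27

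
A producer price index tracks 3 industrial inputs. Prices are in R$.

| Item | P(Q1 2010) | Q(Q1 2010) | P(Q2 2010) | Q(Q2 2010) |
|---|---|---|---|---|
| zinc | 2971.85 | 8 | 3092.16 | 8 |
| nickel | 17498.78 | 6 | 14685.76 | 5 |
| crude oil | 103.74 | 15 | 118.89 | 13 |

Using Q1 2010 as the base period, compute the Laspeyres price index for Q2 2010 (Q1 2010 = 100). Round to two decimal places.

87.96

Laspeyres price index uses base-period quantities as weights.
ΣP(Q2 2010)·Q(Q1 2010) = 3092.16×8 + 14685.76×6 + 118.89×15 = 24737.28 + 88114.56 + 1783.35 = 114635.19
ΣP(Q1 2010)·Q(Q1 2010) = 2971.85×8 + 17498.78×6 + 103.74×15 = 23774.8 + 104992.68 + 1556.1 = 130323.58
Index = 114635.19 / 130323.58 × 100 = 87.9620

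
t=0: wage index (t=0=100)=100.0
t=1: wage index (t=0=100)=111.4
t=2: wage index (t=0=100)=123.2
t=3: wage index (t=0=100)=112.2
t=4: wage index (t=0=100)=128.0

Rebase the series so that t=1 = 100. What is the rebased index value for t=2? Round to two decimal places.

110.59

Rebased(t=2) = 123.2 / 111.4 × 100 = 110.5925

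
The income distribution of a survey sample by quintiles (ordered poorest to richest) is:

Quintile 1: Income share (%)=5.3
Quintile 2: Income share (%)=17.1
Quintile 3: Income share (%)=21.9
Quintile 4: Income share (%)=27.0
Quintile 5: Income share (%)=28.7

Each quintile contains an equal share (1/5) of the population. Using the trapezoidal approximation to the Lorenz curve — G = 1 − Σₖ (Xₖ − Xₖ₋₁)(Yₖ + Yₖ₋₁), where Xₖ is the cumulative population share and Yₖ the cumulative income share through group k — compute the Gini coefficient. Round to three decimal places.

0.227

Cumulative income shares Yₖ: 0.0530, 0.2240, 0.4430, 0.7130, 1.0000
Σ (Xₖ−Xₖ₋₁)(Yₖ+Yₖ₋₁) = (1/5)(0.0530+0.0000) + (1/5)(0.2240+0.0530) + (1/5)(0.4430+0.2240) + (1/5)(0.7130+0.4430) + (1/5)(1.0000+0.7130)
  = 0.0106 + 0.0554 + 0.1334 + 0.2312 + 0.3426 = 0.7732
G = 1 − 0.7732 = 0.2268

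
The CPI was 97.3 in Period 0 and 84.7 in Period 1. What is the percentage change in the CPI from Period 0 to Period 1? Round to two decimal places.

Change = (84.7 − 97.3) / 97.3 × 100
       = -12.6 / 97.3 × 100 = -12.9496%

-12.95%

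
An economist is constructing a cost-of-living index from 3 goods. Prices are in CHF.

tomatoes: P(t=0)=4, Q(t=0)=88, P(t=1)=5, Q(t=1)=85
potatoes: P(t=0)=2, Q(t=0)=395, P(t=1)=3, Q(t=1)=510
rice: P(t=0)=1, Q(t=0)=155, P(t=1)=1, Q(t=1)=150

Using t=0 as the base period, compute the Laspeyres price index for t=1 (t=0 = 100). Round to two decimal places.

137.24

Laspeyres price index uses base-period quantities as weights.
ΣP(t=1)·Q(t=0) = 5×88 + 3×395 + 1×155 = 440 + 1185 + 155 = 1780
ΣP(t=0)·Q(t=0) = 4×88 + 2×395 + 1×155 = 352 + 790 + 155 = 1297
Index = 1780 / 1297 × 100 = 137.2398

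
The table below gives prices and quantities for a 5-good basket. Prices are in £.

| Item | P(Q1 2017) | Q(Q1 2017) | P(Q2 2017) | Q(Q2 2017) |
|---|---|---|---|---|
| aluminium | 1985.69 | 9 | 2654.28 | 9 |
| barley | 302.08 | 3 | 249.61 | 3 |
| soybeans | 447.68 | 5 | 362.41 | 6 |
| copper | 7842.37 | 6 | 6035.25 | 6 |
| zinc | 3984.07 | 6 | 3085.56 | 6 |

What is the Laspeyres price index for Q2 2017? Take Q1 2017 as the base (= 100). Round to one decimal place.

Laspeyres price index uses base-period quantities as weights.
ΣP(Q2 2017)·Q(Q1 2017) = 2654.28×9 + 249.61×3 + 362.41×5 + 6035.25×6 + 3085.56×6 = 23888.52 + 748.83 + 1812.05 + 36211.5 + 18513.36 = 81174.26
ΣP(Q1 2017)·Q(Q1 2017) = 1985.69×9 + 302.08×3 + 447.68×5 + 7842.37×6 + 3984.07×6 = 17871.21 + 906.24 + 2238.4 + 47054.22 + 23904.42 = 91974.49
Index = 81174.26 / 91974.49 × 100 = 88.2574

88.3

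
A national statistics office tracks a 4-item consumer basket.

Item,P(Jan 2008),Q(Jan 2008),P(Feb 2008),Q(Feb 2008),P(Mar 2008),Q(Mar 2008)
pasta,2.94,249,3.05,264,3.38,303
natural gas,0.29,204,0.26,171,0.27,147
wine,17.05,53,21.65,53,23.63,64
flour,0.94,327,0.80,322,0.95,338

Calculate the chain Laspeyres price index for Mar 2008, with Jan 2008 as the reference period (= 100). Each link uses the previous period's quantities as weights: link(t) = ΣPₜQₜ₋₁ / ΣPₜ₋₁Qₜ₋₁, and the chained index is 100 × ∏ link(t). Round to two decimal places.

122.86

Link Jan 2008→Feb 2008:
ΣP(Feb 2008)Q(Jan 2008) = 3.05×249 + 0.26×204 + 21.65×53 + 0.80×327 = 759.45 + 53.04 + 1147.45 + 261.6 = 2221.54
ΣP(Jan 2008)Q(Jan 2008) = 2.94×249 + 0.29×204 + 17.05×53 + 0.94×327 = 732.06 + 59.16 + 903.65 + 307.38 = 2002.25
link = 2221.54/2002.25 = 1.109522
Link Feb 2008→Mar 2008:
ΣP(Mar 2008)Q(Feb 2008) = 3.38×264 + 0.27×171 + 23.63×53 + 0.95×322 = 892.32 + 46.17 + 1252.39 + 305.9 = 2496.78
ΣP(Feb 2008)Q(Feb 2008) = 3.05×264 + 0.26×171 + 21.65×53 + 0.80×322 = 805.2 + 44.46 + 1147.45 + 257.6 = 2254.71
link = 2496.78/2254.71 = 1.107362
Chained index = 100 × 1.109522 × 1.107362 = 122.8642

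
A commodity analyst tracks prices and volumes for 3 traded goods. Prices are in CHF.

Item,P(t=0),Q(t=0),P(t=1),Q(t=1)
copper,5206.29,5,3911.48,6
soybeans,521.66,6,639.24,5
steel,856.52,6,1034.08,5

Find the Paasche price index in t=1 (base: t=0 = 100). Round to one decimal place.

Paasche price index uses current-period quantities as weights.
ΣP(t=1)·Q(t=1) = 3911.48×6 + 639.24×5 + 1034.08×5 = 23468.88 + 3196.2 + 5170.4 = 31835.48
ΣP(t=0)·Q(t=1) = 5206.29×6 + 521.66×5 + 856.52×5 = 31237.74 + 2608.3 + 4282.6 = 38128.64
Index = 31835.48 / 38128.64 × 100 = 83.4949

83.5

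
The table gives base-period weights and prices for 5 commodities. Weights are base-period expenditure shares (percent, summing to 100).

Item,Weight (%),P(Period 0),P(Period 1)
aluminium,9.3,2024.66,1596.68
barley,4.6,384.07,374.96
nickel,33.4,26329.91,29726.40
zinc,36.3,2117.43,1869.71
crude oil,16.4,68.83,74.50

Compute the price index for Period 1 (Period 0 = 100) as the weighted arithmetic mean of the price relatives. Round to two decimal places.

99.34

aluminium: 9.3 × (1596.68/2024.66) = 9.3 × 0.788616 = 7.3341
barley: 4.6 × (374.96/384.07) = 4.6 × 0.976280 = 4.4909
nickel: 33.4 × (29726.40/26329.91) = 33.4 × 1.128997 = 37.7085
zinc: 36.3 × (1869.71/2117.43) = 36.3 × 0.883009 = 32.0532
crude oil: 16.4 × (74.50/68.83) = 16.4 × 1.082377 = 17.7510
Index = Σ wᵢ·(p₁ᵢ/p₀ᵢ) = 7.3341 + 4.4909 + 37.7085 + 32.0532 + 17.7510 = 99.3377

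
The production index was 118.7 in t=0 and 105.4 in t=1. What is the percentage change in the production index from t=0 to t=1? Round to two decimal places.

-11.20%

Change = (105.4 − 118.7) / 118.7 × 100
       = -13.3 / 118.7 × 100 = -11.2047%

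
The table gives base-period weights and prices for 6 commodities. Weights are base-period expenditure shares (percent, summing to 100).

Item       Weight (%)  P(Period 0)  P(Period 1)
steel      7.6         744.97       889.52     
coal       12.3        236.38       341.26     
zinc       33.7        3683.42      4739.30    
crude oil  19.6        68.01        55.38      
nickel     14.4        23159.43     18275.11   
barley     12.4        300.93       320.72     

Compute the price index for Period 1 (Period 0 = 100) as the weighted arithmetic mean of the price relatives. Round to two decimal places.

110.73

steel: 7.6 × (889.52/744.97) = 7.6 × 1.194035 = 9.0747
coal: 12.3 × (341.26/236.38) = 12.3 × 1.443692 = 17.7574
zinc: 33.7 × (4739.30/3683.42) = 33.7 × 1.286658 = 43.3604
crude oil: 19.6 × (55.38/68.01) = 19.6 × 0.814292 = 15.9601
nickel: 14.4 × (18275.11/23159.43) = 14.4 × 0.789100 = 11.3630
barley: 12.4 × (320.72/300.93) = 12.4 × 1.065763 = 13.2155
Index = Σ wᵢ·(p₁ᵢ/p₀ᵢ) = 9.0747 + 17.7574 + 43.3604 + 15.9601 + 11.3630 + 13.2155 = 110.7311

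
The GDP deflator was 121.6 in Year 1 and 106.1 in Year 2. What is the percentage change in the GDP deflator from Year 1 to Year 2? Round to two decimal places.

Change = (106.1 − 121.6) / 121.6 × 100
       = -15.5 / 121.6 × 100 = -12.7467%

-12.75%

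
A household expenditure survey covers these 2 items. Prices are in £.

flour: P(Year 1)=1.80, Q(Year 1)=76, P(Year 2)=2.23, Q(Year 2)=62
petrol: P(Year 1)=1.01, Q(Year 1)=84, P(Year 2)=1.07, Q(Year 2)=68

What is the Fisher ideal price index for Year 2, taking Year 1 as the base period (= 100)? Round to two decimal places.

117.03

Laspeyres component (base-period weights):
ΣP(Year 2)Q(Year 1) = 2.23×76 + 1.07×84 = 169.48 + 89.88 = 259.36
ΣP(Year 1)Q(Year 1) = 1.80×76 + 1.01×84 = 136.8 + 84.84 = 221.64
L = 259.36 / 221.64 × 100 = 117.0186
Paasche component (current-period weights):
ΣP(Year 2)Q(Year 2) = 2.23×62 + 1.07×68 = 138.26 + 72.76 = 211.02
ΣP(Year 1)Q(Year 2) = 1.80×62 + 1.01×68 = 111.6 + 68.68 = 180.28
P = 211.02 / 180.28 × 100 = 117.0513
Fisher = √(L × P) = √(117.0186 × 117.0513) = 117.0349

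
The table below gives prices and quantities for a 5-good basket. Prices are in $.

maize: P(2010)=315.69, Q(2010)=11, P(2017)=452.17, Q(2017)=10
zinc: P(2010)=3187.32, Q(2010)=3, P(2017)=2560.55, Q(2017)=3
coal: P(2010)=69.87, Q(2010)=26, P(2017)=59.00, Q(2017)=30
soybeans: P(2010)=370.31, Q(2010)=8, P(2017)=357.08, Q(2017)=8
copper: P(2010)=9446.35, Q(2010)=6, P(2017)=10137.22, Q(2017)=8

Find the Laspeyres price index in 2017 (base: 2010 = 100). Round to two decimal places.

104.53

Laspeyres price index uses base-period quantities as weights.
ΣP(2017)·Q(2010) = 452.17×11 + 2560.55×3 + 59.00×26 + 357.08×8 + 10137.22×6 = 4973.87 + 7681.65 + 1534 + 2856.64 + 60823.32 = 77869.48
ΣP(2010)·Q(2010) = 315.69×11 + 3187.32×3 + 69.87×26 + 370.31×8 + 9446.35×6 = 3472.59 + 9561.96 + 1816.62 + 2962.48 + 56678.1 = 74491.75
Index = 77869.48 / 74491.75 × 100 = 104.5344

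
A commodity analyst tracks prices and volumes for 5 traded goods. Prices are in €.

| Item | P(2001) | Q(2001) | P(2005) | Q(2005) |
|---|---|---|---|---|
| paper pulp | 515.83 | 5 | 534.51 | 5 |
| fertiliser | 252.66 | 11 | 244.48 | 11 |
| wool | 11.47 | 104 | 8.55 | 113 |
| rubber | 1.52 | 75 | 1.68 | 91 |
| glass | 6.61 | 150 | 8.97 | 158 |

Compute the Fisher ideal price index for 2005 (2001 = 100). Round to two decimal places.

100.82

Laspeyres component (base-period weights):
ΣP(2005)Q(2001) = 534.51×5 + 244.48×11 + 8.55×104 + 1.68×75 + 8.97×150 = 2672.55 + 2689.28 + 889.2 + 126 + 1345.5 = 7722.53
ΣP(2001)Q(2001) = 515.83×5 + 252.66×11 + 11.47×104 + 1.52×75 + 6.61×150 = 2579.15 + 2779.26 + 1192.88 + 114 + 991.5 = 7656.79
L = 7722.53 / 7656.79 × 100 = 100.8586
Paasche component (current-period weights):
ΣP(2005)Q(2005) = 534.51×5 + 244.48×11 + 8.55×113 + 1.68×91 + 8.97×158 = 2672.55 + 2689.28 + 966.15 + 152.88 + 1417.26 = 7898.12
ΣP(2001)Q(2005) = 515.83×5 + 252.66×11 + 11.47×113 + 1.52×91 + 6.61×158 = 2579.15 + 2779.26 + 1296.11 + 138.32 + 1044.38 = 7837.22
P = 7898.12 / 7837.22 × 100 = 100.7771
Fisher = √(L × P) = √(100.8586 × 100.7771) = 100.8178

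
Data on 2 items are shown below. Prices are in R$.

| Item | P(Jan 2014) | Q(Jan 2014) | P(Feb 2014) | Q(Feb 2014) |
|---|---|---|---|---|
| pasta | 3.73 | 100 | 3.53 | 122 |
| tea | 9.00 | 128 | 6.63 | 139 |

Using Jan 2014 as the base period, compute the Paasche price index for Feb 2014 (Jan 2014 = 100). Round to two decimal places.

79.26

Paasche price index uses current-period quantities as weights.
ΣP(Feb 2014)·Q(Feb 2014) = 3.53×122 + 6.63×139 = 430.66 + 921.57 = 1352.23
ΣP(Jan 2014)·Q(Feb 2014) = 3.73×122 + 9.00×139 = 455.06 + 1251 = 1706.06
Index = 1352.23 / 1706.06 × 100 = 79.2604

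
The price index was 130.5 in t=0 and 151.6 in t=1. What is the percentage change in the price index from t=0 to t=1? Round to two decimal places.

Change = (151.6 − 130.5) / 130.5 × 100
       = 21.1 / 130.5 × 100 = 16.1686%

16.17%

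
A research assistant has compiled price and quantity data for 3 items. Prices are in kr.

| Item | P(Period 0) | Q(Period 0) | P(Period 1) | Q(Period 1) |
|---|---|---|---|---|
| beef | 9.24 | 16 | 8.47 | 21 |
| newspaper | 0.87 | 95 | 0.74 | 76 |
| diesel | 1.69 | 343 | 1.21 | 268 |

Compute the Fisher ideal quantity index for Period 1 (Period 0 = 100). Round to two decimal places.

88.97

Laspeyres component (base-period weights):
ΣP(Period 0)Q(Period 1) = 9.24×21 + 0.87×76 + 1.69×268 = 194.04 + 66.12 + 452.92 = 713.08
ΣP(Period 0)Q(Period 0) = 9.24×16 + 0.87×95 + 1.69×343 = 147.84 + 82.65 + 579.67 = 810.16
L = 713.08 / 810.16 × 100 = 88.0172
Paasche component (current-period weights):
ΣP(Period 1)Q(Period 1) = 8.47×21 + 0.74×76 + 1.21×268 = 177.87 + 56.24 + 324.28 = 558.39
ΣP(Period 1)Q(Period 0) = 8.47×16 + 0.74×95 + 1.21×343 = 135.52 + 70.3 + 415.03 = 620.85
P = 558.39 / 620.85 × 100 = 89.9396
Fisher = √(L × P) = √(88.0172 × 89.9396) = 88.9732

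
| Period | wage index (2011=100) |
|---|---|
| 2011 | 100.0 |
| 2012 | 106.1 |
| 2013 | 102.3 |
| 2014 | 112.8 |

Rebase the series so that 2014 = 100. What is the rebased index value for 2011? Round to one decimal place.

88.7

Rebased(2011) = 100.0 / 112.8 × 100 = 88.6525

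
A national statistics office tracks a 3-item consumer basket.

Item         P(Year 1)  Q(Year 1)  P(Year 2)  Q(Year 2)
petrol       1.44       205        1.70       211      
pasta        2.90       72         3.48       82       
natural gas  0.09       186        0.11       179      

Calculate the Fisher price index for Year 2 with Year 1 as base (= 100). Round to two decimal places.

118.99

Laspeyres component (base-period weights):
ΣP(Year 2)Q(Year 1) = 1.70×205 + 3.48×72 + 0.11×186 = 348.5 + 250.56 + 20.46 = 619.52
ΣP(Year 1)Q(Year 1) = 1.44×205 + 2.90×72 + 0.09×186 = 295.2 + 208.8 + 16.74 = 520.74
L = 619.52 / 520.74 × 100 = 118.9692
Paasche component (current-period weights):
ΣP(Year 2)Q(Year 2) = 1.70×211 + 3.48×82 + 0.11×179 = 358.7 + 285.36 + 19.69 = 663.75
ΣP(Year 1)Q(Year 2) = 1.44×211 + 2.90×82 + 0.09×179 = 303.84 + 237.8 + 16.11 = 557.75
P = 663.75 / 557.75 × 100 = 119.0049
Fisher = √(L × P) = √(118.9692 × 119.0049) = 118.9870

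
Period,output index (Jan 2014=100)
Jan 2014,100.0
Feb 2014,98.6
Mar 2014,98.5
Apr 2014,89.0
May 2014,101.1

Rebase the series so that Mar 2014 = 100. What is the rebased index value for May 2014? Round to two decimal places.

Rebased(May 2014) = 101.1 / 98.5 × 100 = 102.6396

102.64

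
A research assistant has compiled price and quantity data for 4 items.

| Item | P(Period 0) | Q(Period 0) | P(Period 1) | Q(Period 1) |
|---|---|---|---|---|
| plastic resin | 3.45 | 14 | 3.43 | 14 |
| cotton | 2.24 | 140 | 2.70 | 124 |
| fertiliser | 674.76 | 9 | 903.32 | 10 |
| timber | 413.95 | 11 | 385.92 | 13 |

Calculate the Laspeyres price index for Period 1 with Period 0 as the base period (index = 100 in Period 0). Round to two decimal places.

Laspeyres price index uses base-period quantities as weights.
ΣP(Period 1)·Q(Period 0) = 3.43×14 + 2.70×140 + 903.32×9 + 385.92×11 = 48.02 + 378 + 8129.88 + 4245.12 = 12801.02
ΣP(Period 0)·Q(Period 0) = 3.45×14 + 2.24×140 + 674.76×9 + 413.95×11 = 48.3 + 313.6 + 6072.84 + 4553.45 = 10988.19
Index = 12801.02 / 10988.19 × 100 = 116.4980

116.50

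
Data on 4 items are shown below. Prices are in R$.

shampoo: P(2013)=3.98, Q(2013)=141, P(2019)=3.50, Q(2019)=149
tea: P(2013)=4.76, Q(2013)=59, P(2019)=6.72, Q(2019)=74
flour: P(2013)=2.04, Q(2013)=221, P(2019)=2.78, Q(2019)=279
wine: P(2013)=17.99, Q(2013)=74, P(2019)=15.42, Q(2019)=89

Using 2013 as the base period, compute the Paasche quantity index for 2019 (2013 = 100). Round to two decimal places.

119.71

Paasche quantity index uses current-period prices as weights.
ΣP(2019)·Q(2019) = 3.50×149 + 6.72×74 + 2.78×279 + 15.42×89 = 521.5 + 497.28 + 775.62 + 1372.38 = 3166.78
ΣP(2019)·Q(2013) = 3.50×141 + 6.72×59 + 2.78×221 + 15.42×74 = 493.5 + 396.48 + 614.38 + 1141.08 = 2645.44
Index = 3166.78 / 2645.44 × 100 = 119.7071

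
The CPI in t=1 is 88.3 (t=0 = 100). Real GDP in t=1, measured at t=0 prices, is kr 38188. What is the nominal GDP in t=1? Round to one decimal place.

Nominal = Real × (Index/100) = 38188 × (88.3/100)
        = 38188 × 0.883 = 33720.0040

33720.0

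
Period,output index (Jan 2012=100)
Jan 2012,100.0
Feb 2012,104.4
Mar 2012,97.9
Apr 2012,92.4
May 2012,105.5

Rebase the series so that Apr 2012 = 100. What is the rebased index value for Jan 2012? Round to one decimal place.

Rebased(Jan 2012) = 100.0 / 92.4 × 100 = 108.2251

108.2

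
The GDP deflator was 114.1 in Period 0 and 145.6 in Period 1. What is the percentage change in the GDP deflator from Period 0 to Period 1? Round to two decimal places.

27.61%

Change = (145.6 − 114.1) / 114.1 × 100
       = 31.5 / 114.1 × 100 = 27.6074%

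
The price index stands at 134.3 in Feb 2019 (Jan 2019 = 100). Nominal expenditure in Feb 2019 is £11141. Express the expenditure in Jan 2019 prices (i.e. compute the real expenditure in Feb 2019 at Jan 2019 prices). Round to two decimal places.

Real = Nominal ÷ (Index/100) = 11141 ÷ (134.3/100)
     = 11141 ÷ 1.343 = 8295.6069

8295.61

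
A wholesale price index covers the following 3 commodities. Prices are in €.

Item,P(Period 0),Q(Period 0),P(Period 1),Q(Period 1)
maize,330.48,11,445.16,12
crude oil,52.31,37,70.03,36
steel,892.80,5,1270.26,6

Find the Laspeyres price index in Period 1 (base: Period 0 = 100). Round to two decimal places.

137.91

Laspeyres price index uses base-period quantities as weights.
ΣP(Period 1)·Q(Period 0) = 445.16×11 + 70.03×37 + 1270.26×5 = 4896.76 + 2591.11 + 6351.3 = 13839.17
ΣP(Period 0)·Q(Period 0) = 330.48×11 + 52.31×37 + 892.80×5 = 3635.28 + 1935.47 + 4464 = 10034.75
Index = 13839.17 / 10034.75 × 100 = 137.9125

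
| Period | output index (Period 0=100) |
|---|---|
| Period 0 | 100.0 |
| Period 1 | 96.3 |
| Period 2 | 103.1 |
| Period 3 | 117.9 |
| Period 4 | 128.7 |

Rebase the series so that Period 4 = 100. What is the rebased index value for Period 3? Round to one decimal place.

Rebased(Period 3) = 117.9 / 128.7 × 100 = 91.6084

91.6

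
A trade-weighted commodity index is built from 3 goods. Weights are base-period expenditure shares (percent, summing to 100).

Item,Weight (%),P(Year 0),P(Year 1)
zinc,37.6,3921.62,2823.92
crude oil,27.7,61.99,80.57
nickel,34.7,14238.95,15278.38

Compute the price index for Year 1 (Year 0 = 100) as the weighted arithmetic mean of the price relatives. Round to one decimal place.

100.3

zinc: 37.6 × (2823.92/3921.62) = 37.6 × 0.720090 = 27.0754
crude oil: 27.7 × (80.57/61.99) = 27.7 × 1.299726 = 36.0024
nickel: 34.7 × (15278.38/14238.95) = 34.7 × 1.072999 = 37.2331
Index = Σ wᵢ·(p₁ᵢ/p₀ᵢ) = 27.0754 + 36.0024 + 37.2331 = 100.3109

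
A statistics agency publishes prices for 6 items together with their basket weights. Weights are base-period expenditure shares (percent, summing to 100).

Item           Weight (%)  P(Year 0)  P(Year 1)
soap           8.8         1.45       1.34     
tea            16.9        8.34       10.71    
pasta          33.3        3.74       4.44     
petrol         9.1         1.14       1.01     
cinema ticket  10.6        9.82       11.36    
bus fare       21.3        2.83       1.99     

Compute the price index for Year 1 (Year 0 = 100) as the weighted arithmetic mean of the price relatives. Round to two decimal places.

soap: 8.8 × (1.34/1.45) = 8.8 × 0.924138 = 8.1324
tea: 16.9 × (10.71/8.34) = 16.9 × 1.284173 = 21.7025
pasta: 33.3 × (4.44/3.74) = 33.3 × 1.187166 = 39.5326
petrol: 9.1 × (1.01/1.14) = 9.1 × 0.885965 = 8.0623
cinema ticket: 10.6 × (11.36/9.82) = 10.6 × 1.156823 = 12.2623
bus fare: 21.3 × (1.99/2.83) = 21.3 × 0.703180 = 14.9777
Index = Σ wᵢ·(p₁ᵢ/p₀ᵢ) = 8.1324 + 21.7025 + 39.5326 + 8.0623 + 12.2623 + 14.9777 = 104.6699

104.67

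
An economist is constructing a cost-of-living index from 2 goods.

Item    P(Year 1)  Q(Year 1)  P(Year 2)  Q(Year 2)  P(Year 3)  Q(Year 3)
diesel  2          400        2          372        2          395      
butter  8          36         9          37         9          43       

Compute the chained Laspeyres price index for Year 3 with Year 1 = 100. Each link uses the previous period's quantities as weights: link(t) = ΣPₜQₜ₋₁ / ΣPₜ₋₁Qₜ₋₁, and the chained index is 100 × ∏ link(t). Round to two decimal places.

103.31

Link Year 1→Year 2:
ΣP(Year 2)Q(Year 1) = 2×400 + 9×36 = 800 + 324 = 1124
ΣP(Year 1)Q(Year 1) = 2×400 + 8×36 = 800 + 288 = 1088
link = 1124/1088 = 1.033088
Link Year 2→Year 3:
ΣP(Year 3)Q(Year 2) = 2×372 + 9×37 = 744 + 333 = 1077
ΣP(Year 2)Q(Year 2) = 2×372 + 9×37 = 744 + 333 = 1077
link = 1077/1077 = 1.000000
Chained index = 100 × 1.033088 × 1.000000 = 103.3088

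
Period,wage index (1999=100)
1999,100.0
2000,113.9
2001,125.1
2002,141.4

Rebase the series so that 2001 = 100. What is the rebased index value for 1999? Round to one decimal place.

Rebased(1999) = 100.0 / 125.1 × 100 = 79.9361

79.9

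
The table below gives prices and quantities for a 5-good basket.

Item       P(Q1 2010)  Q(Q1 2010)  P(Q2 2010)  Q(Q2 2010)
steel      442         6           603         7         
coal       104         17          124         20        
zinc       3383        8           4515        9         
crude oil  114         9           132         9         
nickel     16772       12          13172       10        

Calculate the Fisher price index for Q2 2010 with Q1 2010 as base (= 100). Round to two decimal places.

87.10

Laspeyres component (base-period weights):
ΣP(Q2 2010)Q(Q1 2010) = 603×6 + 124×17 + 4515×8 + 132×9 + 13172×12 = 3618 + 2108 + 36120 + 1188 + 158064 = 201098
ΣP(Q1 2010)Q(Q1 2010) = 442×6 + 104×17 + 3383×8 + 114×9 + 16772×12 = 2652 + 1768 + 27064 + 1026 + 201264 = 233774
L = 201098 / 233774 × 100 = 86.0224
Paasche component (current-period weights):
ΣP(Q2 2010)Q(Q2 2010) = 603×7 + 124×20 + 4515×9 + 132×9 + 13172×10 = 4221 + 2480 + 40635 + 1188 + 131720 = 180244
ΣP(Q1 2010)Q(Q2 2010) = 442×7 + 104×20 + 3383×9 + 114×9 + 16772×10 = 3094 + 2080 + 30447 + 1026 + 167720 = 204367
P = 180244 / 204367 × 100 = 88.1962
Fisher = √(L × P) = √(86.0224 × 88.1962) = 87.1025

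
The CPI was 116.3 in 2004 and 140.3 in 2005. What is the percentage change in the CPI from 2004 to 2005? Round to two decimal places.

Change = (140.3 − 116.3) / 116.3 × 100
       = 24.0 / 116.3 × 100 = 20.6363%

20.64%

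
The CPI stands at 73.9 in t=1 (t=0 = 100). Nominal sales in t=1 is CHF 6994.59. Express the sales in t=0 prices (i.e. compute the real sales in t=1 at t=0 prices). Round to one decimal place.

9464.9

Real = Nominal ÷ (Index/100) = 6994.59 ÷ (73.9/100)
     = 6994.59 ÷ 0.739 = 9464.9391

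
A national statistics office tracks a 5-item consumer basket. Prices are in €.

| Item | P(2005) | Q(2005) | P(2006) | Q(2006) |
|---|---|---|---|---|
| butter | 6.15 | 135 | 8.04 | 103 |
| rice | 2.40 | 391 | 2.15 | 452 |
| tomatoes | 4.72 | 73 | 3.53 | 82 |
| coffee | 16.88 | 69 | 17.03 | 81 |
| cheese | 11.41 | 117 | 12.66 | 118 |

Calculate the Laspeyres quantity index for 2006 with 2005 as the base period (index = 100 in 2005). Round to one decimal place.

Laspeyres quantity index uses base-period prices as weights.
ΣP(2005)·Q(2006) = 6.15×103 + 2.40×452 + 4.72×82 + 16.88×81 + 11.41×118 = 633.45 + 1084.8 + 387.04 + 1367.28 + 1346.38 = 4818.95
ΣP(2005)·Q(2005) = 6.15×135 + 2.40×391 + 4.72×73 + 16.88×69 + 11.41×117 = 830.25 + 938.4 + 344.56 + 1164.72 + 1334.97 = 4612.9
Index = 4818.95 / 4612.9 × 100 = 104.4668

104.5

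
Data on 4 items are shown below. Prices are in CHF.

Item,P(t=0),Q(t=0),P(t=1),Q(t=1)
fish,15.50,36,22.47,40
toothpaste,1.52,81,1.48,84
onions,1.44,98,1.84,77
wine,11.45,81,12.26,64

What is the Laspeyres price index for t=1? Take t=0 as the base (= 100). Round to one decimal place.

Laspeyres price index uses base-period quantities as weights.
ΣP(t=1)·Q(t=0) = 22.47×36 + 1.48×81 + 1.84×98 + 12.26×81 = 808.92 + 119.88 + 180.32 + 993.06 = 2102.18
ΣP(t=0)·Q(t=0) = 15.50×36 + 1.52×81 + 1.44×98 + 11.45×81 = 558 + 123.12 + 141.12 + 927.45 = 1749.69
Index = 2102.18 / 1749.69 × 100 = 120.1459

120.1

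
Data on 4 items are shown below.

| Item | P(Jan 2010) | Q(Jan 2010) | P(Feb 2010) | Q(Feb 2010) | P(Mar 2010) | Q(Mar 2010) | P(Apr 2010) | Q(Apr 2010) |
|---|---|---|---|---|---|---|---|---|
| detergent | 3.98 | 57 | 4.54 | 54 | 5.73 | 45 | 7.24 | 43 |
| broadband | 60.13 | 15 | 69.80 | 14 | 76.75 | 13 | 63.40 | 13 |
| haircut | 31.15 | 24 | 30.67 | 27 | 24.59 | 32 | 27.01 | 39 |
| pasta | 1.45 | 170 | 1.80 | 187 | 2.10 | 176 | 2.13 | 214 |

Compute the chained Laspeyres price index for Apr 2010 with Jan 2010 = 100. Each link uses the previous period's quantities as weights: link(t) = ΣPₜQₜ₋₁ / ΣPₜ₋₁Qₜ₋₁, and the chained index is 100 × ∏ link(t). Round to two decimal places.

112.00

Link Jan 2010→Feb 2010:
ΣP(Feb 2010)Q(Jan 2010) = 4.54×57 + 69.80×15 + 30.67×24 + 1.80×170 = 258.78 + 1047 + 736.08 + 306 = 2347.86
ΣP(Jan 2010)Q(Jan 2010) = 3.98×57 + 60.13×15 + 31.15×24 + 1.45×170 = 226.86 + 901.95 + 747.6 + 246.5 = 2122.91
link = 2347.86/2122.91 = 1.105963
Link Feb 2010→Mar 2010:
ΣP(Mar 2010)Q(Feb 2010) = 5.73×54 + 76.75×14 + 24.59×27 + 2.10×187 = 309.42 + 1074.5 + 663.93 + 392.7 = 2440.55
ΣP(Feb 2010)Q(Feb 2010) = 4.54×54 + 69.80×14 + 30.67×27 + 1.80×187 = 245.16 + 977.2 + 828.09 + 336.6 = 2387.05
link = 2440.55/2387.05 = 1.022413
Link Mar 2010→Apr 2010:
ΣP(Apr 2010)Q(Mar 2010) = 7.24×45 + 63.40×13 + 27.01×32 + 2.13×176 = 325.8 + 824.2 + 864.32 + 374.88 = 2389.2
ΣP(Mar 2010)Q(Mar 2010) = 5.73×45 + 76.75×13 + 24.59×32 + 2.10×176 = 257.85 + 997.75 + 786.88 + 369.6 = 2412.08
link = 2389.2/2412.08 = 0.990514
Chained index = 100 × 1.105963 × 1.022413 × 0.990514 = 112.0025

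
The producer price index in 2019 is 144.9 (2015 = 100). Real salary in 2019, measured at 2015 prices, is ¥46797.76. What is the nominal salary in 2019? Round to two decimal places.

Nominal = Real × (Index/100) = 46797.76 × (144.9/100)
        = 46797.76 × 1.449 = 67809.9542

67809.95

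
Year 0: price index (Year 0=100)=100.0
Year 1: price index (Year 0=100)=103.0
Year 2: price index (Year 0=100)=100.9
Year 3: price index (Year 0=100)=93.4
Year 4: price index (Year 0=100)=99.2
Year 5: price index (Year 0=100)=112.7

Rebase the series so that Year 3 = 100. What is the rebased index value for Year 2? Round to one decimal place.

Rebased(Year 2) = 100.9 / 93.4 × 100 = 108.0300

108.0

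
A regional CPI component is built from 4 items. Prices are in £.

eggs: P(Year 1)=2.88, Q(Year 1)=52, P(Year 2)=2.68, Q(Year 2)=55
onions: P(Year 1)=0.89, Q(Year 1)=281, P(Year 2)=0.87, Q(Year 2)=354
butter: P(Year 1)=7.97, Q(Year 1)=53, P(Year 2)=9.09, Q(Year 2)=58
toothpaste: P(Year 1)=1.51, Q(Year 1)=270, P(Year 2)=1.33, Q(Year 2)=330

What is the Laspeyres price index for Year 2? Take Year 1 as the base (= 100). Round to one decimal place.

Laspeyres price index uses base-period quantities as weights.
ΣP(Year 2)·Q(Year 1) = 2.68×52 + 0.87×281 + 9.09×53 + 1.33×270 = 139.36 + 244.47 + 481.77 + 359.1 = 1224.7
ΣP(Year 1)·Q(Year 1) = 2.88×52 + 0.89×281 + 7.97×53 + 1.51×270 = 149.76 + 250.09 + 422.41 + 407.7 = 1229.96
Index = 1224.7 / 1229.96 × 100 = 99.5723

99.6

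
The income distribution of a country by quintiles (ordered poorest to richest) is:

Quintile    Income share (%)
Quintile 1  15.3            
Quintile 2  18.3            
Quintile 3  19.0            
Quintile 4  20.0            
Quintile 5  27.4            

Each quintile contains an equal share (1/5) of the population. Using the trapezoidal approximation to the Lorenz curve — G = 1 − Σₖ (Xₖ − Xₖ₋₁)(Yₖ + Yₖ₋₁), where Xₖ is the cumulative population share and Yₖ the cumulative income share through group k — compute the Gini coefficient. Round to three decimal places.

0.104

Cumulative income shares Yₖ: 0.1530, 0.3360, 0.5260, 0.7260, 1.0000
Σ (Xₖ−Xₖ₋₁)(Yₖ+Yₖ₋₁) = (1/5)(0.1530+0.0000) + (1/5)(0.3360+0.1530) + (1/5)(0.5260+0.3360) + (1/5)(0.7260+0.5260) + (1/5)(1.0000+0.7260)
  = 0.0306 + 0.0978 + 0.1724 + 0.2504 + 0.3452 = 0.8964
G = 1 − 0.8964 = 0.1036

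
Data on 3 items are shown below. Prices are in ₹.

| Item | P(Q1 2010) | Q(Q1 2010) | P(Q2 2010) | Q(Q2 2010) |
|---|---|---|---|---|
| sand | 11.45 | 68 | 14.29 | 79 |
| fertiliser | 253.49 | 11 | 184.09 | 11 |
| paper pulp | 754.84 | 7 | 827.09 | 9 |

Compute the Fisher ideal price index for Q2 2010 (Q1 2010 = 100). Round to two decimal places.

Laspeyres component (base-period weights):
ΣP(Q2 2010)Q(Q1 2010) = 14.29×68 + 184.09×11 + 827.09×7 = 971.72 + 2024.99 + 5789.63 = 8786.34
ΣP(Q1 2010)Q(Q1 2010) = 11.45×68 + 253.49×11 + 754.84×7 = 778.6 + 2788.39 + 5283.88 = 8850.87
L = 8786.34 / 8850.87 × 100 = 99.2709
Paasche component (current-period weights):
ΣP(Q2 2010)Q(Q2 2010) = 14.29×79 + 184.09×11 + 827.09×9 = 1128.91 + 2024.99 + 7443.81 = 10597.71
ΣP(Q1 2010)Q(Q2 2010) = 11.45×79 + 253.49×11 + 754.84×9 = 904.55 + 2788.39 + 6793.56 = 10486.5
P = 10597.71 / 10486.5 × 100 = 101.0605
Fisher = √(L × P) = √(99.2709 × 101.0605) = 100.1617

100.16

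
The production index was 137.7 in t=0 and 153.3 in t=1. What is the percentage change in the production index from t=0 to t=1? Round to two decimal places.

Change = (153.3 − 137.7) / 137.7 × 100
       = 15.6 / 137.7 × 100 = 11.3290%

11.33%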